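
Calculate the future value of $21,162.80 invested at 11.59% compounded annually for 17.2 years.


Compound interest formula: A = P(1 + r/n)^(nt)
A = $21,162.80 × (1 + 0.1159/1)^(1 × 17.2)
Growth factor: (1 + 0.1159/1)^17.2 = 6.5940885
A = $21,162.80 × 6.5940885
A = $139,549.38

A = P(1 + r/n)^(nt) = $139,549.38


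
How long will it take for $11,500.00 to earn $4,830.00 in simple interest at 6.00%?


Rearrange the simple interest formula for t:
I = P × r × t  ⇒  t = I / (P × r)
t = $4,830.00 / ($11,500.00 × 0.06)
t = 7

t = I/(P×r) = 7 years


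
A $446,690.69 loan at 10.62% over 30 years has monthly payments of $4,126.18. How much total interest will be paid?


Total paid over the life of the loan = PMT × n.
Total paid = $4,126.18 × 360 = $1,485,424.80
Total interest = total paid − principal = $1,485,424.80 − $446,690.69 = $1,038,734.11

Total interest = (PMT × n) - PV = $1,038,734.11


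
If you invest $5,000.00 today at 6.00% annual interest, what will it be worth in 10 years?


Future value formula: FV = PV × (1 + r)^t
FV = $5,000.00 × (1 + 0.06)^10
FV = $5,000.00 × 1.790848
FV = $8,954.24

FV = PV × (1 + r)^t = $8,954.24


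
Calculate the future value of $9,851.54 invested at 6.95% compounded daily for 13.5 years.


Compound interest formula: A = P(1 + r/n)^(nt)
A = $9,851.54 × (1 + 0.0695/365)^(365 × 13.5)
Growth factor: (1 + 0.0695/365)^4927.5 = 2.555277
A = $9,851.54 × 2.555277
A = $25,173.41

A = P(1 + r/n)^(nt) = $25,173.41


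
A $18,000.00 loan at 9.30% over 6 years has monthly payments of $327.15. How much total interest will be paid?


Total paid over the life of the loan = PMT × n.
Total paid = $327.15 × 72 = $23,554.80
Total interest = total paid − principal = $23,554.80 − $18,000.00 = $5,554.80

Total interest = (PMT × n) - PV = $5,554.80


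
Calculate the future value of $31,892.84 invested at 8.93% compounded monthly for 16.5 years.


Compound interest formula: A = P(1 + r/n)^(nt)
A = $31,892.84 × (1 + 0.0893/12)^(12 × 16.5)
Growth factor: (1 + 0.0893/12)^198 = 4.340522
A = $31,892.84 × 4.340522
A = $138,431.57

A = P(1 + r/n)^(nt) = $138,431.57


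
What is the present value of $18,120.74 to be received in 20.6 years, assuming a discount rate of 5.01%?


Present value formula: PV = FV / (1 + r)^t
PV = $18,120.74 / (1 + 0.0501)^20.6
PV = $18,120.74 / 2.737484
PV = $6,619.49

PV = FV / (1 + r)^t = $6,619.49


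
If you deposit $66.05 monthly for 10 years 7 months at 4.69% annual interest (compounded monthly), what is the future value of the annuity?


Future value of an ordinary annuity: FV = PMT × ((1 + r)^n − 1) / r
Monthly rate r = 0.0469/12 ≈ 0.00390833, n = 127
FV = $66.05 × ((1 + 0.0469/12)^127 − 1) / (0.0469/12)
FV = $66.05 × 164.044251
FV = $10,835.12

FV = PMT × ((1+r)^n - 1)/r = $10,835.12


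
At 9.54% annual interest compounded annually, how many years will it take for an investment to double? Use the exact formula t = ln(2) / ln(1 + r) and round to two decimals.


Doubling condition: (1 + r)^t = 2
Take ln of both sides: t × ln(1 + r) = ln(2)
t = ln(2) / ln(1 + r)
t = 0.693147 / 0.091120
t = 7.61

t = ln(2) / ln(1 + r) = 7.61 years


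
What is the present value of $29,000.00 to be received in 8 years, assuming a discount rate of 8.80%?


Present value formula: PV = FV / (1 + r)^t
PV = $29,000.00 / (1 + 0.088)^8
PV = $29,000.00 / 1.963501
PV = $14,769.54

PV = FV / (1 + r)^t = $14,769.54


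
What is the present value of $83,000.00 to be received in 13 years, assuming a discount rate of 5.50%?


Present value formula: PV = FV / (1 + r)^t
PV = $83,000.00 / (1 + 0.055)^13
PV = $83,000.00 / 2.0057739
PV = $41,380.54

PV = FV / (1 + r)^t = $41,380.54


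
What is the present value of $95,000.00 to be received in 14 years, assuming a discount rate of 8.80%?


Present value formula: PV = FV / (1 + r)^t
PV = $95,000.00 / (1 + 0.088)^14
PV = $95,000.00 / 3.256901
PV = $29,168.83

PV = FV / (1 + r)^t = $29,168.83


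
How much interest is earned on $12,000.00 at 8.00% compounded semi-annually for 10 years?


Compound interest earned = final amount − principal.
A = P(1 + r/n)^(nt) = $12,000.00 × (1 + 0.08/2)^(2 × 10) = $26,293.48
Interest = A − P = $26,293.48 − $12,000.00 = $14,293.48

Interest = A - P = $14,293.48


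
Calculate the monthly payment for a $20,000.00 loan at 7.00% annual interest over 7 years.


Loan payment formula: PMT = PV × r / (1 − (1 + r)^(−n))
Monthly rate r = 0.07/12 ≈ 0.00583333, n = 84 months
Denominator: 1 − (1 + 0.07/12)^(−84) = 0.386501
PMT = $20,000.00 × (0.07/12) / 0.386501
PMT = $301.85 per month

PMT = PV × r / (1-(1+r)^(-n)) = $301.85/month


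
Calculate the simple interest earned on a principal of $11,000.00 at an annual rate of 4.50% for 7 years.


Simple interest formula: I = P × r × t
I = $11,000.00 × 0.045 × 7
I = $3,465.00

I = P × r × t = $3,465.00


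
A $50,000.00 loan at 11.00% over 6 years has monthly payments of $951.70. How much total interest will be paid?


Total paid over the life of the loan = PMT × n.
Total paid = $951.70 × 72 = $68,522.40
Total interest = total paid − principal = $68,522.40 − $50,000.00 = $18,522.40

Total interest = (PMT × n) - PV = $18,522.40


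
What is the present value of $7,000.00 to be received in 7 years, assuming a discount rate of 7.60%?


Present value formula: PV = FV / (1 + r)^t
PV = $7,000.00 / (1 + 0.076)^7
PV = $7,000.00 / 1.669882
PV = $4,191.91

PV = FV / (1 + r)^t = $4,191.91


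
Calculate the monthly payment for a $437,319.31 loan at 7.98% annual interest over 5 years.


Loan payment formula: PMT = PV × r / (1 − (1 + r)^(−n))
Monthly rate r = 0.0798/12 = 0.00665, n = 60 months
Denominator: 1 − (1 + 0.0798/12)^(−60) = 0.3281225
PMT = $437,319.31 × (0.0798/12) / 0.3281225
PMT = $8,863.07 per month

PMT = PV × r / (1-(1+r)^(-n)) = $8,863.07/month


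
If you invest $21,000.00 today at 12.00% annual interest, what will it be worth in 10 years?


Future value formula: FV = PV × (1 + r)^t
FV = $21,000.00 × (1 + 0.12)^10
FV = $21,000.00 × 3.105848
FV = $65,222.81

FV = PV × (1 + r)^t = $65,222.81


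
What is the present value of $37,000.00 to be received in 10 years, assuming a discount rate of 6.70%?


Present value formula: PV = FV / (1 + r)^t
PV = $37,000.00 / (1 + 0.067)^10
PV = $37,000.00 / 1.912688
PV = $19,344.50

PV = FV / (1 + r)^t = $19,344.50


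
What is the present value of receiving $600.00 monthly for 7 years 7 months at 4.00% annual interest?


Present value of an ordinary annuity: PV = PMT × (1 − (1 + r)^(−n)) / r
Monthly rate r = 0.04/12 ≈ 0.00333333, n = 91
PV = $600.00 × (1 − (1 + 0.04/12)^(−91)) / (0.04/12)
PV = $600.00 × 78.382355
PV = $47,029.41

PV = PMT × (1-(1+r)^(-n))/r = $47,029.41


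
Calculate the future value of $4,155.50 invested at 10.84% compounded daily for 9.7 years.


Compound interest formula: A = P(1 + r/n)^(nt)
A = $4,155.50 × (1 + 0.1084/365)^(365 × 9.7)
Growth factor: (1 + 0.1084/365)^3540.5 = 2.861437
A = $4,155.50 × 2.861437
A = $11,890.70

A = P(1 + r/n)^(nt) = $11,890.70


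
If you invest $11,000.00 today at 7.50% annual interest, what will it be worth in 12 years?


Future value formula: FV = PV × (1 + r)^t
FV = $11,000.00 × (1 + 0.075)^12
FV = $11,000.00 × 2.381780
FV = $26,199.58

FV = PV × (1 + r)^t = $26,199.58


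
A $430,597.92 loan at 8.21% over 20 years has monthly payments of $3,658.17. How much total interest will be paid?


Total paid over the life of the loan = PMT × n.
Total paid = $3,658.17 × 240 = $877,960.80
Total interest = total paid − principal = $877,960.80 − $430,597.92 = $447,362.88

Total interest = (PMT × n) - PV = $447,362.88


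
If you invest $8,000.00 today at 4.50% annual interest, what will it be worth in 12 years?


Future value formula: FV = PV × (1 + r)^t
FV = $8,000.00 × (1 + 0.045)^12
FV = $8,000.00 × 1.695881
FV = $13,567.05

FV = PV × (1 + r)^t = $13,567.05


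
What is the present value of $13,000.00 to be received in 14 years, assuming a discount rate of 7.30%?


Present value formula: PV = FV / (1 + r)^t
PV = $13,000.00 / (1 + 0.073)^14
PV = $13,000.00 / 2.681613
PV = $4,847.83

PV = FV / (1 + r)^t = $4,847.83


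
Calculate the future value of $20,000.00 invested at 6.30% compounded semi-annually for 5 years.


Compound interest formula: A = P(1 + r/n)^(nt)
A = $20,000.00 × (1 + 0.063/2)^(2 × 5)
Growth factor: (1 + 0.063/2)^10 = 1.3636167
A = $20,000.00 × 1.3636167
A = $27,272.33

A = P(1 + r/n)^(nt) = $27,272.33


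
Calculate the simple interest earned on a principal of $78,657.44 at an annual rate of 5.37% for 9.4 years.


Simple interest formula: I = P × r × t
I = $78,657.44 × 0.0537 × 9.4
I = $39,704.70

I = P × r × t = $39,704.70


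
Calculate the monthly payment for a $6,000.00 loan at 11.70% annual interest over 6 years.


Loan payment formula: PMT = PV × r / (1 − (1 + r)^(−n))
Monthly rate r = 0.117/12 = 0.00975, n = 72 months
Denominator: 1 − (1 + 0.117/12)^(−72) = 0.502719
PMT = $6,000.00 × (0.117/12) / 0.502719
PMT = $116.37 per month

PMT = PV × r / (1-(1+r)^(-n)) = $116.37/month


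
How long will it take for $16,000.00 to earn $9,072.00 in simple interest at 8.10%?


Rearrange the simple interest formula for t:
I = P × r × t  ⇒  t = I / (P × r)
t = $9,072.00 / ($16,000.00 × 0.081)
t = 7

t = I/(P×r) = 7 years


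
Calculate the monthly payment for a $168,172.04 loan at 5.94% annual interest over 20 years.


Loan payment formula: PMT = PV × r / (1 − (1 + r)^(−n))
Monthly rate r = 0.0594/12 = 0.00495, n = 240 months
Denominator: 1 − (1 + 0.0594/12)^(−240) = 0.694275
PMT = $168,172.04 × (0.0594/12) / 0.694275
PMT = $1,199.02 per month

PMT = PV × r / (1-(1+r)^(-n)) = $1,199.02/month


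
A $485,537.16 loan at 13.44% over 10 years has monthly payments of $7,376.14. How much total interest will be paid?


Total paid over the life of the loan = PMT × n.
Total paid = $7,376.14 × 120 = $885,136.80
Total interest = total paid − principal = $885,136.80 − $485,537.16 = $399,599.64

Total interest = (PMT × n) - PV = $399,599.64


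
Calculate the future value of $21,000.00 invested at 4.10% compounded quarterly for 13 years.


Compound interest formula: A = P(1 + r/n)^(nt)
A = $21,000.00 × (1 + 0.041/4)^(4 × 13)
Growth factor: (1 + 0.041/4)^52 = 1.699420
A = $21,000.00 × 1.699420
A = $35,687.82

A = P(1 + r/n)^(nt) = $35,687.82


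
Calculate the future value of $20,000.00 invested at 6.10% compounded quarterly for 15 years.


Compound interest formula: A = P(1 + r/n)^(nt)
A = $20,000.00 × (1 + 0.061/4)^(4 × 15)
Growth factor: (1 + 0.061/4)^60 = 2.479590
A = $20,000.00 × 2.479590
A = $49,591.80

A = P(1 + r/n)^(nt) = $49,591.80


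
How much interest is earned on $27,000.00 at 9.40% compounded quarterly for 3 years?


Compound interest earned = final amount − principal.
A = P(1 + r/n)^(nt) = $27,000.00 × (1 + 0.094/4)^(4 × 3) = $35,679.43
Interest = A − P = $35,679.43 − $27,000.00 = $8,679.43

Interest = A - P = $8,679.43


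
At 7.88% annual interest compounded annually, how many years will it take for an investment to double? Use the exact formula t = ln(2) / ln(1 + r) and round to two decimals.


Doubling condition: (1 + r)^t = 2
Take ln of both sides: t × ln(1 + r) = ln(2)
t = ln(2) / ln(1 + r)
t = 0.693147 / 0.075849
t = 9.14

t = ln(2) / ln(1 + r) = 9.14 years


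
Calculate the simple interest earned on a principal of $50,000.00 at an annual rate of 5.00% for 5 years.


Simple interest formula: I = P × r × t
I = $50,000.00 × 0.05 × 5
I = $12,500.00

I = P × r × t = $12,500.00


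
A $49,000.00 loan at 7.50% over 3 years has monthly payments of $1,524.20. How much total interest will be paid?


Total paid over the life of the loan = PMT × n.
Total paid = $1,524.20 × 36 = $54,871.20
Total interest = total paid − principal = $54,871.20 − $49,000.00 = $5,871.20

Total interest = (PMT × n) - PV = $5,871.20


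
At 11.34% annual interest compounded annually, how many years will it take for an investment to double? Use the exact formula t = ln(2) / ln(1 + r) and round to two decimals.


Doubling condition: (1 + r)^t = 2
Take ln of both sides: t × ln(1 + r) = ln(2)
t = ln(2) / ln(1 + r)
t = 0.693147 / 0.107418
t = 6.45

t = ln(2) / ln(1 + r) = 6.45 years


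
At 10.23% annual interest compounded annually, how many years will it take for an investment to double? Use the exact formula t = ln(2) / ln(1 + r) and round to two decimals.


Doubling condition: (1 + r)^t = 2
Take ln of both sides: t × ln(1 + r) = ln(2)
t = ln(2) / ln(1 + r)
t = 0.693147 / 0.097399
t = 7.12

t = ln(2) / ln(1 + r) = 7.12 years


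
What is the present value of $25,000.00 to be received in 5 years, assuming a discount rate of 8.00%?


Present value formula: PV = FV / (1 + r)^t
PV = $25,000.00 / (1 + 0.08)^5
PV = $25,000.00 / 1.469328
PV = $17,014.58

PV = FV / (1 + r)^t = $17,014.58


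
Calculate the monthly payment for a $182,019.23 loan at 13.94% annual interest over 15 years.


Loan payment formula: PMT = PV × r / (1 − (1 + r)^(−n))
Monthly rate r = 0.1394/12 ≈ 0.01161667, n = 180 months
Denominator: 1 − (1 + 0.1394/12)^(−180) = 0.874938
PMT = $182,019.23 × (0.1394/12) / 0.874938
PMT = $2,416.69 per month

PMT = PV × r / (1-(1+r)^(-n)) = $2,416.69/month


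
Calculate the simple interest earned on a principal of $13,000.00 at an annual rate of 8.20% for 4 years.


Simple interest formula: I = P × r × t
I = $13,000.00 × 0.082 × 4
I = $4,264.00

I = P × r × t = $4,264.00


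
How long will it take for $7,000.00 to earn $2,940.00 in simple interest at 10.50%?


Rearrange the simple interest formula for t:
I = P × r × t  ⇒  t = I / (P × r)
t = $2,940.00 / ($7,000.00 × 0.105)
t = 4

t = I/(P×r) = 4 years


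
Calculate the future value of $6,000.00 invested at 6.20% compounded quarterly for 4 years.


Compound interest formula: A = P(1 + r/n)^(nt)
A = $6,000.00 × (1 + 0.062/4)^(4 × 4)
Growth factor: (1 + 0.062/4)^16 = 1.2790244
A = $6,000.00 × 1.2790244
A = $7,674.15

A = P(1 + r/n)^(nt) = $7,674.15


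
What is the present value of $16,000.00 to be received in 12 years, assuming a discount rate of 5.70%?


Present value formula: PV = FV / (1 + r)^t
PV = $16,000.00 / (1 + 0.057)^12
PV = $16,000.00 / 1.9449115
PV = $8,226.60

PV = FV / (1 + r)^t = $8,226.60


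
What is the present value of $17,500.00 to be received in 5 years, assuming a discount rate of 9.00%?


Present value formula: PV = FV / (1 + r)^t
PV = $17,500.00 / (1 + 0.09)^5
PV = $17,500.00 / 1.538624
PV = $11,373.80

PV = FV / (1 + r)^t = $11,373.80


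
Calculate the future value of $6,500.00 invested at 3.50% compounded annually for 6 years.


Compound interest formula: A = P(1 + r/n)^(nt)
A = $6,500.00 × (1 + 0.035/1)^(1 × 6)
Growth factor: (1 + 0.035/1)^6 = 1.229255
A = $6,500.00 × 1.229255
A = $7,990.16

A = P(1 + r/n)^(nt) = $7,990.16


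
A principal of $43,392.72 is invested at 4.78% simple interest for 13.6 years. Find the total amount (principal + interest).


Total amount formula: A = P(1 + rt) = P + P·r·t
Interest: I = P × r × t = $43,392.72 × 0.0478 × 13.6 = $28,208.74
A = P + I = $43,392.72 + $28,208.74 = $71,601.46

A = P + I = P(1 + rt) = $71,601.46


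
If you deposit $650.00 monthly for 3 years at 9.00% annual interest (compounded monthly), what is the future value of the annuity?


Future value of an ordinary annuity: FV = PMT × ((1 + r)^n − 1) / r
Monthly rate r = 0.09/12 = 0.0075, n = 36
FV = $650.00 × ((1 + 0.09/12)^36 − 1) / (0.09/12)
FV = $650.00 × 41.152716
FV = $26,749.27

FV = PMT × ((1+r)^n - 1)/r = $26,749.27


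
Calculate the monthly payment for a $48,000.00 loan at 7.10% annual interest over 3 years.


Loan payment formula: PMT = PV × r / (1 − (1 + r)^(−n))
Monthly rate r = 0.071/12 ≈ 0.00591667, n = 36 months
Denominator: 1 − (1 + 0.071/12)^(−36) = 0.191336
PMT = $48,000.00 × (0.071/12) / 0.191336
PMT = $1,484.30 per month

PMT = PV × r / (1-(1+r)^(-n)) = $1,484.30/month


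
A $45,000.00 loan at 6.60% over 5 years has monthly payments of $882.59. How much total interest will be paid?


Total paid over the life of the loan = PMT × n.
Total paid = $882.59 × 60 = $52,955.40
Total interest = total paid − principal = $52,955.40 − $45,000.00 = $7,955.40

Total interest = (PMT × n) - PV = $7,955.40


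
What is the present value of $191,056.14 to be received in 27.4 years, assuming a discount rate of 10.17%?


Present value formula: PV = FV / (1 + r)^t
PV = $191,056.14 / (1 + 0.1017)^27.4
PV = $191,056.14 / 14.208092
PV = $13,446.99

PV = FV / (1 + r)^t = $13,446.99


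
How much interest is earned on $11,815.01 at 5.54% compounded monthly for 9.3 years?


Compound interest earned = final amount − principal.
A = P(1 + r/n)^(nt) = $11,815.01 × (1 + 0.0554/12)^(12 × 9.3) = $19,754.97
Interest = A − P = $19,754.97 − $11,815.01 = $7,939.96

Interest = A - P = $7,939.96


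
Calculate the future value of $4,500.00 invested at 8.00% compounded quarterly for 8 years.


Compound interest formula: A = P(1 + r/n)^(nt)
A = $4,500.00 × (1 + 0.08/4)^(4 × 8)
Growth factor: (1 + 0.08/4)^32 = 1.884541
A = $4,500.00 × 1.884541
A = $8,480.43

A = P(1 + r/n)^(nt) = $8,480.43


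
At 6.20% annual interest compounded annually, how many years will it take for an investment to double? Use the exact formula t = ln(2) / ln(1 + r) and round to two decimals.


Doubling condition: (1 + r)^t = 2
Take ln of both sides: t × ln(1 + r) = ln(2)
t = ln(2) / ln(1 + r)
t = 0.693147 / 0.060154
t = 11.52

t = ln(2) / ln(1 + r) = 11.52 years


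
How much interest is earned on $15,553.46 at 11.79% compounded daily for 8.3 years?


Compound interest earned = final amount − principal.
A = P(1 + r/n)^(nt) = $15,553.46 × (1 + 0.1179/365)^(365 × 8.3) = $41,375.76
Interest = A − P = $41,375.76 − $15,553.46 = $25,822.30

Interest = A - P = $25,822.30


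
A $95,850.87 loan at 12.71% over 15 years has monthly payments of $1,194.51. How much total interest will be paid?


Total paid over the life of the loan = PMT × n.
Total paid = $1,194.51 × 180 = $215,011.80
Total interest = total paid − principal = $215,011.80 − $95,850.87 = $119,160.93

Total interest = (PMT × n) - PV = $119,160.93


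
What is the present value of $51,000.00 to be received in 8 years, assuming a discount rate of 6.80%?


Present value formula: PV = FV / (1 + r)^t
PV = $51,000.00 / (1 + 0.068)^8
PV = $51,000.00 / 1.692661
PV = $30,130.07

PV = FV / (1 + r)^t = $30,130.07


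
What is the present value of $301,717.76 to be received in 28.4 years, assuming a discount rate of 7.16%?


Present value formula: PV = FV / (1 + r)^t
PV = $301,717.76 / (1 + 0.0716)^28.4
PV = $301,717.76 / 7.127362
PV = $42,332.32

PV = FV / (1 + r)^t = $42,332.32


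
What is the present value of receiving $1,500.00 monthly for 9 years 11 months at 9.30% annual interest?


Present value of an ordinary annuity: PV = PMT × (1 − (1 + r)^(−n)) / r
Monthly rate r = 0.093/12 = 0.00775, n = 119
PV = $1,500.00 × (1 − (1 + 0.093/12)^(−119)) / (0.093/12)
PV = $1,500.00 × 77.543278
PV = $116,314.92

PV = PMT × (1-(1+r)^(-n))/r = $116,314.92


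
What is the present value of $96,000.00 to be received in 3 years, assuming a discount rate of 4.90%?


Present value formula: PV = FV / (1 + r)^t
PV = $96,000.00 / (1 + 0.049)^3
PV = $96,000.00 / 1.1543206
PV = $83,165.80

PV = FV / (1 + r)^t = $83,165.80


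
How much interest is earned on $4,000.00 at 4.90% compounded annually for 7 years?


Compound interest earned = final amount − principal.
A = P(1 + r/n)^(nt) = $4,000.00 × (1 + 0.049/1)^(1 × 7) = $5,590.99
Interest = A − P = $5,590.99 − $4,000.00 = $1,590.99

Interest = A - P = $1,590.99


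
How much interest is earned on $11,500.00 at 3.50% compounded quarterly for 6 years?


Compound interest earned = final amount − principal.
A = P(1 + r/n)^(nt) = $11,500.00 × (1 + 0.035/4)^(4 × 6) = $14,174.34
Interest = A − P = $14,174.34 − $11,500.00 = $2,674.34

Interest = A - P = $2,674.34


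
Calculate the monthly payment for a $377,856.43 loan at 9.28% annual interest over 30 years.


Loan payment formula: PMT = PV × r / (1 − (1 + r)^(−n))
Monthly rate r = 0.0928/12 ≈ 0.00773333, n = 360 months
Denominator: 1 − (1 + 0.0928/12)^(−360) = 0.937544
PMT = $377,856.43 × (0.0928/12) / 0.937544
PMT = $3,116.75 per month

PMT = PV × r / (1-(1+r)^(-n)) = $3,116.75/month


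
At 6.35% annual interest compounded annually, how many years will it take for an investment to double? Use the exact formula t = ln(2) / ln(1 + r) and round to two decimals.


Doubling condition: (1 + r)^t = 2
Take ln of both sides: t × ln(1 + r) = ln(2)
t = ln(2) / ln(1 + r)
t = 0.693147 / 0.061565
t = 11.26

t = ln(2) / ln(1 + r) = 11.26 years


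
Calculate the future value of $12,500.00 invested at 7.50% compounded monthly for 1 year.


Compound interest formula: A = P(1 + r/n)^(nt)
A = $12,500.00 × (1 + 0.075/12)^(12 × 1)
Growth factor: (1 + 0.075/12)^12 = 1.077633
A = $12,500.00 × 1.077633
A = $13,470.41

A = P(1 + r/n)^(nt) = $13,470.41


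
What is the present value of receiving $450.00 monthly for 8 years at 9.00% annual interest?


Present value of an ordinary annuity: PV = PMT × (1 − (1 + r)^(−n)) / r
Monthly rate r = 0.09/12 = 0.0075, n = 96
PV = $450.00 × (1 − (1 + 0.09/12)^(−96)) / (0.09/12)
PV = $450.00 × 68.258439
PV = $30,716.30

PV = PMT × (1-(1+r)^(-n))/r = $30,716.30


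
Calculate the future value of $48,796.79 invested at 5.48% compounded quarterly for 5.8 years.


Compound interest formula: A = P(1 + r/n)^(nt)
A = $48,796.79 × (1 + 0.0548/4)^(4 × 5.8)
Growth factor: (1 + 0.0548/4)^23.2 = 1.3711948
A = $48,796.79 × 1.3711948
A = $66,909.90

A = P(1 + r/n)^(nt) = $66,909.90


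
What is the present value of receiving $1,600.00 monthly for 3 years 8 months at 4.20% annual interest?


Present value of an ordinary annuity: PV = PMT × (1 − (1 + r)^(−n)) / r
Monthly rate r = 0.042/12 = 0.0035, n = 44
PV = $1,600.00 × (1 − (1 + 0.042/12)^(−44)) / (0.042/12)
PV = $1,600.00 × 40.713557
PV = $65,141.69

PV = PMT × (1-(1+r)^(-n))/r = $65,141.69


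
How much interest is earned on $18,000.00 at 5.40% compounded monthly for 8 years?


Compound interest earned = final amount − principal.
A = P(1 + r/n)^(nt) = $18,000.00 × (1 + 0.054/12)^(12 × 8) = $27,699.18
Interest = A − P = $27,699.18 − $18,000.00 = $9,699.18

Interest = A - P = $9,699.18


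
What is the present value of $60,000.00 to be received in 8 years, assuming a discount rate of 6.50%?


Present value formula: PV = FV / (1 + r)^t
PV = $60,000.00 / (1 + 0.065)^8
PV = $60,000.00 / 1.6549957
PV = $36,253.87

PV = FV / (1 + r)^t = $36,253.87


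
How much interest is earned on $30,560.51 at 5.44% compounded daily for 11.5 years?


Compound interest earned = final amount − principal.
A = P(1 + r/n)^(nt) = $30,560.51 × (1 + 0.0544/365)^(365 × 11.5) = $57,126.15
Interest = A − P = $57,126.15 − $30,560.51 = $26,565.64

Interest = A - P = $26,565.64


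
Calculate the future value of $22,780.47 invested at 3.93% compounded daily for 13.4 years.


Compound interest formula: A = P(1 + r/n)^(nt)
A = $22,780.47 × (1 + 0.0393/365)^(365 × 13.4)
Growth factor: (1 + 0.0393/365)^4891 = 1.6931516
A = $22,780.47 × 1.6931516
A = $38,570.79

A = P(1 + r/n)^(nt) = $38,570.79


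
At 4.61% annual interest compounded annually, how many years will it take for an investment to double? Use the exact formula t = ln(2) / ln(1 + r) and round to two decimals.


Doubling condition: (1 + r)^t = 2
Take ln of both sides: t × ln(1 + r) = ln(2)
t = ln(2) / ln(1 + r)
t = 0.693147 / 0.045069
t = 15.38

t = ln(2) / ln(1 + r) = 15.38 years


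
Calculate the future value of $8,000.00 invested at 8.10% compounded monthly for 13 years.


Compound interest formula: A = P(1 + r/n)^(nt)
A = $8,000.00 × (1 + 0.081/12)^(12 × 13)
Growth factor: (1 + 0.081/12)^156 = 2.856114
A = $8,000.00 × 2.856114
A = $22,848.91

A = P(1 + r/n)^(nt) = $22,848.91


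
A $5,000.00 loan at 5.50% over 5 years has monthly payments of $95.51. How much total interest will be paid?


Total paid over the life of the loan = PMT × n.
Total paid = $95.51 × 60 = $5,730.60
Total interest = total paid − principal = $5,730.60 − $5,000.00 = $730.60

Total interest = (PMT × n) - PV = $730.60


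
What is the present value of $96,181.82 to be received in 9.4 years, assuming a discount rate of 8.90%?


Present value formula: PV = FV / (1 + r)^t
PV = $96,181.82 / (1 + 0.089)^9.4
PV = $96,181.82 / 2.2287537
PV = $43,154.98

PV = FV / (1 + r)^t = $43,154.98


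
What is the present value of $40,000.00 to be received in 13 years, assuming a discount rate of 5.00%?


Present value formula: PV = FV / (1 + r)^t
PV = $40,000.00 / (1 + 0.05)^13
PV = $40,000.00 / 1.8856491
PV = $21,212.85

PV = FV / (1 + r)^t = $21,212.85


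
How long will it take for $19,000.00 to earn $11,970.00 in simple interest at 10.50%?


Rearrange the simple interest formula for t:
I = P × r × t  ⇒  t = I / (P × r)
t = $11,970.00 / ($19,000.00 × 0.105)
t = 6

t = I/(P×r) = 6 years


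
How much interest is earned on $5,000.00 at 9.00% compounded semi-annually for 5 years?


Compound interest earned = final amount − principal.
A = P(1 + r/n)^(nt) = $5,000.00 × (1 + 0.09/2)^(2 × 5) = $7,764.85
Interest = A − P = $7,764.85 − $5,000.00 = $2,764.85

Interest = A - P = $2,764.85


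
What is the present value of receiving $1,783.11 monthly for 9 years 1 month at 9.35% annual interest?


Present value of an ordinary annuity: PV = PMT × (1 − (1 + r)^(−n)) / r
Monthly rate r = 0.0935/12 ≈ 0.00779167, n = 109
PV = $1,783.11 × (1 − (1 + 0.0935/12)^(−109)) / (0.0935/12)
PV = $1,783.11 × 73.266996
PV = $130,643.11

PV = PMT × (1-(1+r)^(-n))/r = $130,643.11


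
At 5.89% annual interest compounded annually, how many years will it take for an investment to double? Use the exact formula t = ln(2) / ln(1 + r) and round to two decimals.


Doubling condition: (1 + r)^t = 2
Take ln of both sides: t × ln(1 + r) = ln(2)
t = ln(2) / ln(1 + r)
t = 0.693147 / 0.057231
t = 12.11

t = ln(2) / ln(1 + r) = 12.11 years


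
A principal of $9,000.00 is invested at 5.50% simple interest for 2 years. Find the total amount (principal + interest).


Total amount formula: A = P(1 + rt) = P + P·r·t
Interest: I = P × r × t = $9,000.00 × 0.055 × 2 = $990.00
A = P + I = $9,000.00 + $990.00 = $9,990.00

A = P + I = P(1 + rt) = $9,990.00


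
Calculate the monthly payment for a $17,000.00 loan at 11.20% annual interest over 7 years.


Loan payment formula: PMT = PV × r / (1 − (1 + r)^(−n))
Monthly rate r = 0.112/12 ≈ 0.00933333, n = 84 months
Denominator: 1 − (1 + 0.112/12)^(−84) = 0.541761
PMT = $17,000.00 × (0.112/12) / 0.541761
PMT = $292.87 per month

PMT = PV × r / (1-(1+r)^(-n)) = $292.87/month


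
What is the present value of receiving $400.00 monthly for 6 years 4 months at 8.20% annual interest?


Present value of an ordinary annuity: PV = PMT × (1 − (1 + r)^(−n)) / r
Monthly rate r = 0.082/12 ≈ 0.00683333, n = 76
PV = $400.00 × (1 − (1 + 0.082/12)^(−76)) / (0.082/12)
PV = $400.00 × 59.126519
PV = $23,650.61

PV = PMT × (1-(1+r)^(-n))/r = $23,650.61


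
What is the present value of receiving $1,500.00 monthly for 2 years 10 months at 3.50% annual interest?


Present value of an ordinary annuity: PV = PMT × (1 − (1 + r)^(−n)) / r
Monthly rate r = 0.035/12 ≈ 0.00291667, n = 34
PV = $1,500.00 × (1 − (1 + 0.035/12)^(−34)) / (0.035/12)
PV = $1,500.00 × 32.323720
PV = $48,485.58

PV = PMT × (1-(1+r)^(-n))/r = $48,485.58


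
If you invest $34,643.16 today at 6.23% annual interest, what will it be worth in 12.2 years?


Future value formula: FV = PV × (1 + r)^t
FV = $34,643.16 × (1 + 0.0623)^12.2
FV = $34,643.16 × 2.0903337
FV = $72,415.76

FV = PV × (1 + r)^t = $72,415.76


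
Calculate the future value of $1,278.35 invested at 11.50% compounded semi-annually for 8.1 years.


Compound interest formula: A = P(1 + r/n)^(nt)
A = $1,278.35 × (1 + 0.115/2)^(2 × 8.1)
Growth factor: (1 + 0.115/2)^16.2 = 2.473672
A = $1,278.35 × 2.473672
A = $3,162.22

A = P(1 + r/n)^(nt) = $3,162.22


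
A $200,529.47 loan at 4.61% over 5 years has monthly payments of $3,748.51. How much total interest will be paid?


Total paid over the life of the loan = PMT × n.
Total paid = $3,748.51 × 60 = $224,910.60
Total interest = total paid − principal = $224,910.60 − $200,529.47 = $24,381.13

Total interest = (PMT × n) - PV = $24,381.13


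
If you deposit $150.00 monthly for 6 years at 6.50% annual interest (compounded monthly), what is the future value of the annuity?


Future value of an ordinary annuity: FV = PMT × ((1 + r)^n − 1) / r
Monthly rate r = 0.065/12 ≈ 0.00541667, n = 72
FV = $150.00 × ((1 + 0.065/12)^72 − 1) / (0.065/12)
FV = $150.00 × 87.771168
FV = $13,165.68

FV = PMT × ((1+r)^n - 1)/r = $13,165.68


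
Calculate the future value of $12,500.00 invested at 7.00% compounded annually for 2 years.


Compound interest formula: A = P(1 + r/n)^(nt)
A = $12,500.00 × (1 + 0.07/1)^(1 × 2)
Growth factor: (1 + 0.07/1)^2 = 1.144900
A = $12,500.00 × 1.144900
A = $14,311.25

A = P(1 + r/n)^(nt) = $14,311.25


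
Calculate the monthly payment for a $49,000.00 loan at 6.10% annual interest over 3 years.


Loan payment formula: PMT = PV × r / (1 − (1 + r)^(−n))
Monthly rate r = 0.061/12 ≈ 0.00508333, n = 36 months
Denominator: 1 − (1 + 0.061/12)^(−36) = 0.1668457
PMT = $49,000.00 × (0.061/12) / 0.1668457
PMT = $1,492.90 per month

PMT = PV × r / (1-(1+r)^(-n)) = $1,492.90/month


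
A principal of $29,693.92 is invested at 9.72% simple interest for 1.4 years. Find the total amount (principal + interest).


Total amount formula: A = P(1 + rt) = P + P·r·t
Interest: I = P × r × t = $29,693.92 × 0.0972 × 1.4 = $4,040.75
A = P + I = $29,693.92 + $4,040.75 = $33,734.67

A = P + I = P(1 + rt) = $33,734.67


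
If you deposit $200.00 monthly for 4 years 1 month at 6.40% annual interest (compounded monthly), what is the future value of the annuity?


Future value of an ordinary annuity: FV = PMT × ((1 + r)^n − 1) / r
Monthly rate r = 0.064/12 ≈ 0.00533333, n = 49
FV = $200.00 × ((1 + 0.064/12)^49 − 1) / (0.064/12)
FV = $200.00 × 55.829808
FV = $11,165.96

FV = PMT × ((1+r)^n - 1)/r = $11,165.96


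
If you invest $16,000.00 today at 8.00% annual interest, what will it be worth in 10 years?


Future value formula: FV = PV × (1 + r)^t
FV = $16,000.00 × (1 + 0.08)^10
FV = $16,000.00 × 2.158925
FV = $34,542.80

FV = PV × (1 + r)^t = $34,542.80


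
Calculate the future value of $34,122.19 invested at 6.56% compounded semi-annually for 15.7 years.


Compound interest formula: A = P(1 + r/n)^(nt)
A = $34,122.19 × (1 + 0.0656/2)^(2 × 15.7)
Growth factor: (1 + 0.0656/2)^31.4 = 2.754924
A = $34,122.19 × 2.754924
A = $94,004.04

A = P(1 + r/n)^(nt) = $94,004.04


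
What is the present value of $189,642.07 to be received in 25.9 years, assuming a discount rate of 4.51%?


Present value formula: PV = FV / (1 + r)^t
PV = $189,642.07 / (1 + 0.0451)^25.9
PV = $189,642.07 / 3.1346442
PV = $60,498.75

PV = FV / (1 + r)^t = $60,498.75


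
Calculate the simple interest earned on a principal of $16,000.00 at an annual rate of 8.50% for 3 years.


Simple interest formula: I = P × r × t
I = $16,000.00 × 0.085 × 3
I = $4,080.00

I = P × r × t = $4,080.00


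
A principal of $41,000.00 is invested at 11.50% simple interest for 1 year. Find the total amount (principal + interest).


Total amount formula: A = P(1 + rt) = P + P·r·t
Interest: I = P × r × t = $41,000.00 × 0.115 × 1 = $4,715.00
A = P + I = $41,000.00 + $4,715.00 = $45,715.00

A = P + I = P(1 + rt) = $45,715.00


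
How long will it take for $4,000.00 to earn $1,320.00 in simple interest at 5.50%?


Rearrange the simple interest formula for t:
I = P × r × t  ⇒  t = I / (P × r)
t = $1,320.00 / ($4,000.00 × 0.055)
t = 6

t = I/(P×r) = 6 years


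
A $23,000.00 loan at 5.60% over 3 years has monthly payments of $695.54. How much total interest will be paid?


Total paid over the life of the loan = PMT × n.
Total paid = $695.54 × 36 = $25,039.44
Total interest = total paid − principal = $25,039.44 − $23,000.00 = $2,039.44

Total interest = (PMT × n) - PV = $2,039.44


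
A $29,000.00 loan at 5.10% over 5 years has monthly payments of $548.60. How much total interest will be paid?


Total paid over the life of the loan = PMT × n.
Total paid = $548.60 × 60 = $32,916.00
Total interest = total paid − principal = $32,916.00 − $29,000.00 = $3,916.00

Total interest = (PMT × n) - PV = $3,916.00


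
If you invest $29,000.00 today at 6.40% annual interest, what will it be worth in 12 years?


Future value formula: FV = PV × (1 + r)^t
FV = $29,000.00 × (1 + 0.064)^12
FV = $29,000.00 × 2.105230
FV = $61,051.67

FV = PV × (1 + r)^t = $61,051.67


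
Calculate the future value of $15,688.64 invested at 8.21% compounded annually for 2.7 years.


Compound interest formula: A = P(1 + r/n)^(nt)
A = $15,688.64 × (1 + 0.0821/1)^(1 × 2.7)
Growth factor: (1 + 0.0821/1)^2.7 = 1.2374338
A = $15,688.64 × 1.2374338
A = $19,413.65

A = P(1 + r/n)^(nt) = $19,413.65


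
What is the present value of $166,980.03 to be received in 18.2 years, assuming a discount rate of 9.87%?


Present value formula: PV = FV / (1 + r)^t
PV = $166,980.03 / (1 + 0.0987)^18.2
PV = $166,980.03 / 5.546258
PV = $30,106.79

PV = FV / (1 + r)^t = $30,106.79


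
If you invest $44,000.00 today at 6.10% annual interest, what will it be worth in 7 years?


Future value formula: FV = PV × (1 + r)^t
FV = $44,000.00 × (1 + 0.061)^7
FV = $44,000.00 × 1.513588
FV = $66,597.87

FV = PV × (1 + r)^t = $66,597.87


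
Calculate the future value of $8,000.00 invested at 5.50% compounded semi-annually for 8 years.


Compound interest formula: A = P(1 + r/n)^(nt)
A = $8,000.00 × (1 + 0.055/2)^(2 × 8)
Growth factor: (1 + 0.055/2)^16 = 1.5435094
A = $8,000.00 × 1.5435094
A = $12,348.08

A = P(1 + r/n)^(nt) = $12,348.08


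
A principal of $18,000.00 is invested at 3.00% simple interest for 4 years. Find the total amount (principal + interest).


Total amount formula: A = P(1 + rt) = P + P·r·t
Interest: I = P × r × t = $18,000.00 × 0.03 × 4 = $2,160.00
A = P + I = $18,000.00 + $2,160.00 = $20,160.00

A = P + I = P(1 + rt) = $20,160.00


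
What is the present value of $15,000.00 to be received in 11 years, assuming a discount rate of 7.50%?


Present value formula: PV = FV / (1 + r)^t
PV = $15,000.00 / (1 + 0.075)^11
PV = $15,000.00 / 2.215609
PV = $6,770.15

PV = FV / (1 + r)^t = $6,770.15


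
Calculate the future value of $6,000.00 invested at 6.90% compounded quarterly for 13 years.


Compound interest formula: A = P(1 + r/n)^(nt)
A = $6,000.00 × (1 + 0.069/4)^(4 × 13)
Growth factor: (1 + 0.069/4)^52 = 2.433550
A = $6,000.00 × 2.433550
A = $14,601.30

A = P(1 + r/n)^(nt) = $14,601.30


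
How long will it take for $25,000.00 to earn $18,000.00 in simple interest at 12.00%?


Rearrange the simple interest formula for t:
I = P × r × t  ⇒  t = I / (P × r)
t = $18,000.00 / ($25,000.00 × 0.12)
t = 6

t = I/(P×r) = 6 years


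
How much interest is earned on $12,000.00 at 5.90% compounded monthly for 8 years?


Compound interest earned = final amount − principal.
A = P(1 + r/n)^(nt) = $12,000.00 × (1 + 0.059/12)^(12 × 8) = $19,216.13
Interest = A − P = $19,216.13 − $12,000.00 = $7,216.13

Interest = A - P = $7,216.13


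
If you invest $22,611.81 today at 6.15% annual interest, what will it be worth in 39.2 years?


Future value formula: FV = PV × (1 + r)^t
FV = $22,611.81 × (1 + 0.0615)^39.2
FV = $22,611.81 × 10.376812
FV = $234,638.50

FV = PV × (1 + r)^t = $234,638.50


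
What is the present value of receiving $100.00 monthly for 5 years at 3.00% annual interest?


Present value of an ordinary annuity: PV = PMT × (1 − (1 + r)^(−n)) / r
Monthly rate r = 0.03/12 = 0.0025, n = 60
PV = $100.00 × (1 − (1 + 0.03/12)^(−60)) / (0.03/12)
PV = $100.00 × 55.652358
PV = $5,565.24

PV = PMT × (1-(1+r)^(-n))/r = $5,565.24


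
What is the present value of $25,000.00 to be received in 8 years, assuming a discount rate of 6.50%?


Present value formula: PV = FV / (1 + r)^t
PV = $25,000.00 / (1 + 0.065)^8
PV = $25,000.00 / 1.654996
PV = $15,105.78

PV = FV / (1 + r)^t = $15,105.78


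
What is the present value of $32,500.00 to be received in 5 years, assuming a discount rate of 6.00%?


Present value formula: PV = FV / (1 + r)^t
PV = $32,500.00 / (1 + 0.06)^5
PV = $32,500.00 / 1.3382256
PV = $24,285.89

PV = FV / (1 + r)^t = $24,285.89


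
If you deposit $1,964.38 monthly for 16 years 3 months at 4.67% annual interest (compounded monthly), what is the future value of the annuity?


Future value of an ordinary annuity: FV = PMT × ((1 + r)^n − 1) / r
Monthly rate r = 0.0467/12 ≈ 0.00389167, n = 195
FV = $1,964.38 × ((1 + 0.0467/12)^195 − 1) / (0.0467/12)
FV = $1,964.38 × 291.065156
FV = $571,762.57

FV = PMT × ((1+r)^n - 1)/r = $571,762.57


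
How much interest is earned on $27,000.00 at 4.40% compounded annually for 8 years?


Compound interest earned = final amount − principal.
A = P(1 + r/n)^(nt) = $27,000.00 × (1 + 0.044/1)^(1 × 8) = $38,103.75
Interest = A − P = $38,103.75 − $27,000.00 = $11,103.75

Interest = A - P = $11,103.75


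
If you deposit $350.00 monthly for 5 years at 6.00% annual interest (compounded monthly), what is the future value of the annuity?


Future value of an ordinary annuity: FV = PMT × ((1 + r)^n − 1) / r
Monthly rate r = 0.06/12 = 0.005, n = 60
FV = $350.00 × ((1 + 0.06/12)^60 − 1) / (0.06/12)
FV = $350.00 × 69.770031
FV = $24,419.51

FV = PMT × ((1+r)^n - 1)/r = $24,419.51


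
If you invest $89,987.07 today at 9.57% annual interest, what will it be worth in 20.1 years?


Future value formula: FV = PV × (1 + r)^t
FV = $89,987.07 × (1 + 0.0957)^20.1
FV = $89,987.07 × 6.2777266
FV = $564,914.22

FV = PV × (1 + r)^t = $564,914.22


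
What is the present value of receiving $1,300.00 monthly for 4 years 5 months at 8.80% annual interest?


Present value of an ordinary annuity: PV = PMT × (1 − (1 + r)^(−n)) / r
Monthly rate r = 0.088/12 ≈ 0.00733333, n = 53
PV = $1,300.00 × (1 − (1 + 0.088/12)^(−53)) / (0.088/12)
PV = $1,300.00 × 43.783313
PV = $56,918.31

PV = PMT × (1-(1+r)^(-n))/r = $56,918.31


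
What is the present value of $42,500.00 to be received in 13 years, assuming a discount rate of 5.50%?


Present value formula: PV = FV / (1 + r)^t
PV = $42,500.00 / (1 + 0.055)^13
PV = $42,500.00 / 2.005774
PV = $21,188.83

PV = FV / (1 + r)^t = $21,188.83


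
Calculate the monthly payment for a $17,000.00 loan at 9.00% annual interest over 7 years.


Loan payment formula: PMT = PV × r / (1 − (1 + r)^(−n))
Monthly rate r = 0.09/12 = 0.0075, n = 84 months
Denominator: 1 − (1 + 0.09/12)^(−84) = 0.466155
PMT = $17,000.00 × (0.09/12) / 0.466155
PMT = $273.51 per month

PMT = PV × r / (1-(1+r)^(-n)) = $273.51/month


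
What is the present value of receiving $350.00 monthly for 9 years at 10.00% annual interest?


Present value of an ordinary annuity: PV = PMT × (1 − (1 + r)^(−n)) / r
Monthly rate r = 0.1/12 ≈ 0.00833333, n = 108
PV = $350.00 × (1 − (1 + 0.1/12)^(−108)) / (0.1/12)
PV = $350.00 × 71.029355
PV = $24,860.27

PV = PMT × (1-(1+r)^(-n))/r = $24,860.27
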